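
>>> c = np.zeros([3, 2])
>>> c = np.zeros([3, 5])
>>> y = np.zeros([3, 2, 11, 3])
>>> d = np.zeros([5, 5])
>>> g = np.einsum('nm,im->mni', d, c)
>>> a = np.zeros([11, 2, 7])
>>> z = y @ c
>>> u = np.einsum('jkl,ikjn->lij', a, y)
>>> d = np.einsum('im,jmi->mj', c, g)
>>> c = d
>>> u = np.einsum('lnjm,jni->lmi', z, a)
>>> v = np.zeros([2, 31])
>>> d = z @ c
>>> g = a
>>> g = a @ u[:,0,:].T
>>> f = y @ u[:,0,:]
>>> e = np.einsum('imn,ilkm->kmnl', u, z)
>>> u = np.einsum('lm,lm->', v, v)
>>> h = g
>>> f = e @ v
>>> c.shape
(5, 5)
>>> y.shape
(3, 2, 11, 3)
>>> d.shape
(3, 2, 11, 5)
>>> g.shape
(11, 2, 3)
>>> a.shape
(11, 2, 7)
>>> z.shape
(3, 2, 11, 5)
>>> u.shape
()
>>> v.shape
(2, 31)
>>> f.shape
(11, 5, 7, 31)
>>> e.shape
(11, 5, 7, 2)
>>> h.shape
(11, 2, 3)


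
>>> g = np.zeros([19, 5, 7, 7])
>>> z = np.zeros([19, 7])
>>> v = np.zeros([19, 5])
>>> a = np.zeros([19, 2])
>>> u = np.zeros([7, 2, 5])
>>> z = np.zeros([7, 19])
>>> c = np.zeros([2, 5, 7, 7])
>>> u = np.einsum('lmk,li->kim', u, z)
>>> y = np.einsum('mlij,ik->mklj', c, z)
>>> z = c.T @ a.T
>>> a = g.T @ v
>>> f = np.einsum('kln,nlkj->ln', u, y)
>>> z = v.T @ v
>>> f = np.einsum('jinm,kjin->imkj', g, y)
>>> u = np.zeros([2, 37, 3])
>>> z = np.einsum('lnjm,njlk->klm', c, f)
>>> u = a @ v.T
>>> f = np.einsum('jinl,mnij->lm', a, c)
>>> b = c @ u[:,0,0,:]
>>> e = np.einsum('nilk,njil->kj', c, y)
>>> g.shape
(19, 5, 7, 7)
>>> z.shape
(19, 2, 7)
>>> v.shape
(19, 5)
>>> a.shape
(7, 7, 5, 5)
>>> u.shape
(7, 7, 5, 19)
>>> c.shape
(2, 5, 7, 7)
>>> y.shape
(2, 19, 5, 7)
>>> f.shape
(5, 2)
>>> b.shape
(2, 5, 7, 19)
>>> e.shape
(7, 19)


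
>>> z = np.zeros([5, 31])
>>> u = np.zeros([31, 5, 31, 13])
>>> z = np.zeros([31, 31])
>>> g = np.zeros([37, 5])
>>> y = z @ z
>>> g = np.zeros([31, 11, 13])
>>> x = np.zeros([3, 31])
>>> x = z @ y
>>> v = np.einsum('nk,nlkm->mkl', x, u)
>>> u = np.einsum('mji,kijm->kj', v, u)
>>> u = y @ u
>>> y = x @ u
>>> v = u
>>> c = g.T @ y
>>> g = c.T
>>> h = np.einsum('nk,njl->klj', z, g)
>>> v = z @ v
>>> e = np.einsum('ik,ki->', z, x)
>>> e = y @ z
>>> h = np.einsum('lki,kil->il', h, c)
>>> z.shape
(31, 31)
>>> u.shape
(31, 31)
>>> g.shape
(31, 11, 13)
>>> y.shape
(31, 31)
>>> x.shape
(31, 31)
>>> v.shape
(31, 31)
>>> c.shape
(13, 11, 31)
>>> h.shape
(11, 31)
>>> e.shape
(31, 31)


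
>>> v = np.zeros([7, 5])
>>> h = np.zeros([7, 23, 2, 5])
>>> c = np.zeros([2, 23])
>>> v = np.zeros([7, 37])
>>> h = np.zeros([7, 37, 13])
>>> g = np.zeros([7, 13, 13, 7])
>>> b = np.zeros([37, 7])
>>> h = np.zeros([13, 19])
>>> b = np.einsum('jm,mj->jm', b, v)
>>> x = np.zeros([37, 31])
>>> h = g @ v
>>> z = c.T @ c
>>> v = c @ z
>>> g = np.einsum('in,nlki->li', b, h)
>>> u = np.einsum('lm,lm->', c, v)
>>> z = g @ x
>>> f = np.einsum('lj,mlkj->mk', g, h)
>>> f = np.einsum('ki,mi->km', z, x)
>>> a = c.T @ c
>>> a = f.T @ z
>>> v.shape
(2, 23)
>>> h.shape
(7, 13, 13, 37)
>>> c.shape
(2, 23)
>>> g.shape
(13, 37)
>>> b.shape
(37, 7)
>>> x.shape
(37, 31)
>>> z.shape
(13, 31)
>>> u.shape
()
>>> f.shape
(13, 37)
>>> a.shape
(37, 31)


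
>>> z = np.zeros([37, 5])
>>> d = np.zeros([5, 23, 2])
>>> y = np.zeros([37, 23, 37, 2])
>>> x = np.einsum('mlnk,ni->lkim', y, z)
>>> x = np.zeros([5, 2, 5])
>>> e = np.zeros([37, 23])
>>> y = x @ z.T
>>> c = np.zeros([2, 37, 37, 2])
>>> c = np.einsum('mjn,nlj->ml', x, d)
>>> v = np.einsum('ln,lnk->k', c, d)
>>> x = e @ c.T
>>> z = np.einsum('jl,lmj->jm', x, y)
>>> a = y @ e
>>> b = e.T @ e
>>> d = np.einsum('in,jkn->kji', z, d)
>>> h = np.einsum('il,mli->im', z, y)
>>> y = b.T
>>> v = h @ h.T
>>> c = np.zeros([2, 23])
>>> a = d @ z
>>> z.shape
(37, 2)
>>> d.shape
(23, 5, 37)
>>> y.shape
(23, 23)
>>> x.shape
(37, 5)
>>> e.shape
(37, 23)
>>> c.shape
(2, 23)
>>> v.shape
(37, 37)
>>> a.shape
(23, 5, 2)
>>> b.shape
(23, 23)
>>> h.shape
(37, 5)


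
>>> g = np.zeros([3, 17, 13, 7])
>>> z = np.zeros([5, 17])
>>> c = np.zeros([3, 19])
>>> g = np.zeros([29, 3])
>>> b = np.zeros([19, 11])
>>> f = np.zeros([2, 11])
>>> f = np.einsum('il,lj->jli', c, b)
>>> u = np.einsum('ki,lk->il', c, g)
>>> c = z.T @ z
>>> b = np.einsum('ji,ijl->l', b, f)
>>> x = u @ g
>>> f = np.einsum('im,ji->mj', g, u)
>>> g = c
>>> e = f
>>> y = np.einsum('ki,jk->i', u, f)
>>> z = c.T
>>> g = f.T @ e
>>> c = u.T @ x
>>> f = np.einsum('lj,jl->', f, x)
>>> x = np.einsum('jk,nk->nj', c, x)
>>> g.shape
(19, 19)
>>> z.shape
(17, 17)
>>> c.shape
(29, 3)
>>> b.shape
(3,)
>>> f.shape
()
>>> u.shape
(19, 29)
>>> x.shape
(19, 29)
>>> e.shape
(3, 19)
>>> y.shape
(29,)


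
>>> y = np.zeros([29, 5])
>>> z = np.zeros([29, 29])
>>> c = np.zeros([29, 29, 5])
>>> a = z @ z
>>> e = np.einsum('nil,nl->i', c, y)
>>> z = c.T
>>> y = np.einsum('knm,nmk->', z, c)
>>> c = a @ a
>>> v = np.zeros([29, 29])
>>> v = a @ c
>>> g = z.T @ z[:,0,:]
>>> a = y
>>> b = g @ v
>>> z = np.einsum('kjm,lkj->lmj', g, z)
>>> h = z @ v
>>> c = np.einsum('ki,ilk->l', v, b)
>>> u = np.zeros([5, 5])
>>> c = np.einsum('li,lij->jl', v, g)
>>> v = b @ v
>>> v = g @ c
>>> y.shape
()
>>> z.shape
(5, 29, 29)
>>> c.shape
(29, 29)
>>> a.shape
()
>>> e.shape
(29,)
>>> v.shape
(29, 29, 29)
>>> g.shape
(29, 29, 29)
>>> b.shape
(29, 29, 29)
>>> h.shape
(5, 29, 29)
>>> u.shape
(5, 5)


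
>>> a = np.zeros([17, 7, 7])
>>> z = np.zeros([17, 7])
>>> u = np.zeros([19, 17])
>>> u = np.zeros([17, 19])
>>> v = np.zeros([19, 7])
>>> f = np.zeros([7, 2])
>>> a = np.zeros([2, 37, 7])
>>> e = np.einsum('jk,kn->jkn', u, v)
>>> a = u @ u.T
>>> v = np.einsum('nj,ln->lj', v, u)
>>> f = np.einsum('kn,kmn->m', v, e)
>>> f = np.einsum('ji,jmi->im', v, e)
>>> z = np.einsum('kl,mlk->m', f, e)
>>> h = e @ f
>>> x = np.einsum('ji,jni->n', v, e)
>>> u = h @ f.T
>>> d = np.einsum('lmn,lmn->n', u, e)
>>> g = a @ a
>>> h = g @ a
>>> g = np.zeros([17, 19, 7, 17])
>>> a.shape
(17, 17)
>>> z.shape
(17,)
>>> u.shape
(17, 19, 7)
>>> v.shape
(17, 7)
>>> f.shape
(7, 19)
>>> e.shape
(17, 19, 7)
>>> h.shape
(17, 17)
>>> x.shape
(19,)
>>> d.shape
(7,)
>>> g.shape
(17, 19, 7, 17)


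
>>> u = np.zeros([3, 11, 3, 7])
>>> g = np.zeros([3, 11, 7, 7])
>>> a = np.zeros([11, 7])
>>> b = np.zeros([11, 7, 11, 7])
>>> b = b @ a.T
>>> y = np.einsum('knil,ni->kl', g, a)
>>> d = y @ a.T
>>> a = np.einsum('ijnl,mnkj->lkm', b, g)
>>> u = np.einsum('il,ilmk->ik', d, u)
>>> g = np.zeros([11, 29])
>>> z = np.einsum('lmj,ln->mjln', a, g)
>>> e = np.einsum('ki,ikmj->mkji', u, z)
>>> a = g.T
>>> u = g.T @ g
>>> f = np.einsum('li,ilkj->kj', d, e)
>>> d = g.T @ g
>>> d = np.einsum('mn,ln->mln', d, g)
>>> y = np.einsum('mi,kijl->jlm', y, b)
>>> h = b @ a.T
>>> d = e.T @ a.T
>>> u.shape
(29, 29)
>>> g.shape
(11, 29)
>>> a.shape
(29, 11)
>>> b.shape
(11, 7, 11, 11)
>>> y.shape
(11, 11, 3)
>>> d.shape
(7, 29, 3, 29)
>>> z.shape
(7, 3, 11, 29)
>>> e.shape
(11, 3, 29, 7)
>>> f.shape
(29, 7)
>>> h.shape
(11, 7, 11, 29)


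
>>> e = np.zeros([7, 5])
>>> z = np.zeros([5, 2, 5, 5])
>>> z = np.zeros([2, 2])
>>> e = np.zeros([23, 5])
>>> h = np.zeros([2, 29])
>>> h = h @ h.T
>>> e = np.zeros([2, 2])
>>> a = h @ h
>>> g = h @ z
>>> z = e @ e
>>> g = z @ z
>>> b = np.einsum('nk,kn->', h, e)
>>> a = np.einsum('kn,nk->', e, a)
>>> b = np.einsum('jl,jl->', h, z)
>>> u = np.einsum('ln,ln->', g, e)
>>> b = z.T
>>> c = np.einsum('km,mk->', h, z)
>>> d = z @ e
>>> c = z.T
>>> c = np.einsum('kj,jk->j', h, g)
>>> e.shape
(2, 2)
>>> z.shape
(2, 2)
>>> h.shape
(2, 2)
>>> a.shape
()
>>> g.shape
(2, 2)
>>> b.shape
(2, 2)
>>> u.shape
()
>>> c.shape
(2,)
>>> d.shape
(2, 2)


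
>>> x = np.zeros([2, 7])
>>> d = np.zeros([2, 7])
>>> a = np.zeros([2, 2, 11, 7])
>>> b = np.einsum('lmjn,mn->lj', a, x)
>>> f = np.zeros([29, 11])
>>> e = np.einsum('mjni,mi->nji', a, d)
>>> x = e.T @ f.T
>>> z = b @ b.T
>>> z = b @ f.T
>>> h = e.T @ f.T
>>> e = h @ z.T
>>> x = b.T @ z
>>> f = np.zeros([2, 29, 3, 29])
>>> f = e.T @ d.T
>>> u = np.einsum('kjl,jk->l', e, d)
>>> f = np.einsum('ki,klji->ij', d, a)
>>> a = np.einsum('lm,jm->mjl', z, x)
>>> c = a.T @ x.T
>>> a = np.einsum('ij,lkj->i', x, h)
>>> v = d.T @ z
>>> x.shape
(11, 29)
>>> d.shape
(2, 7)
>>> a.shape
(11,)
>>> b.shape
(2, 11)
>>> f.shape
(7, 11)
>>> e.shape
(7, 2, 2)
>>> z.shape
(2, 29)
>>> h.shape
(7, 2, 29)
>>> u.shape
(2,)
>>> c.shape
(2, 11, 11)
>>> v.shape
(7, 29)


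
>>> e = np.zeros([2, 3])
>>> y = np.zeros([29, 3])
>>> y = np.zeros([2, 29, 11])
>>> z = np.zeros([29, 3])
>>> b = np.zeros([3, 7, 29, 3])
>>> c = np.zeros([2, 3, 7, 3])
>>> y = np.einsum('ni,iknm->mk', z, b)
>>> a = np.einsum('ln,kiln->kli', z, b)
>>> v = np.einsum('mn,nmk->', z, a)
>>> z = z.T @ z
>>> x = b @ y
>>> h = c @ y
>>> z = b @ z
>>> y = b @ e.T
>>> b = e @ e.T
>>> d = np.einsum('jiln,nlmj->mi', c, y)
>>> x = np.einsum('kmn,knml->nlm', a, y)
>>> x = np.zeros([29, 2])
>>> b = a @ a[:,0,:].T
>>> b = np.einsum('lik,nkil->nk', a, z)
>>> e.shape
(2, 3)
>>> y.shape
(3, 7, 29, 2)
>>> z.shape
(3, 7, 29, 3)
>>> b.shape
(3, 7)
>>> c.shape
(2, 3, 7, 3)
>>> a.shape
(3, 29, 7)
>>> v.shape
()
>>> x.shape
(29, 2)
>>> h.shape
(2, 3, 7, 7)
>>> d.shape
(29, 3)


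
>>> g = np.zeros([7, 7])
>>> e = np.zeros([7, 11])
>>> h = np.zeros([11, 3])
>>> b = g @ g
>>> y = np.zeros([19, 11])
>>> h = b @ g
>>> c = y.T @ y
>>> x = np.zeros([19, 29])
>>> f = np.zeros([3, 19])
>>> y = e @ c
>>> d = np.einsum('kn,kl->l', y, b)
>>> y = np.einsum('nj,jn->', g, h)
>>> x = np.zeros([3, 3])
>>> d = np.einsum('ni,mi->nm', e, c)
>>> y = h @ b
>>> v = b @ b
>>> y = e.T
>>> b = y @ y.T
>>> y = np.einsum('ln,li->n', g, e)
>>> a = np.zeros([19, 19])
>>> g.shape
(7, 7)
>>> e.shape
(7, 11)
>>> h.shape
(7, 7)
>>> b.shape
(11, 11)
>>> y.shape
(7,)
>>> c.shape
(11, 11)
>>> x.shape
(3, 3)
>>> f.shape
(3, 19)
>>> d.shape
(7, 11)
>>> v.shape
(7, 7)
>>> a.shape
(19, 19)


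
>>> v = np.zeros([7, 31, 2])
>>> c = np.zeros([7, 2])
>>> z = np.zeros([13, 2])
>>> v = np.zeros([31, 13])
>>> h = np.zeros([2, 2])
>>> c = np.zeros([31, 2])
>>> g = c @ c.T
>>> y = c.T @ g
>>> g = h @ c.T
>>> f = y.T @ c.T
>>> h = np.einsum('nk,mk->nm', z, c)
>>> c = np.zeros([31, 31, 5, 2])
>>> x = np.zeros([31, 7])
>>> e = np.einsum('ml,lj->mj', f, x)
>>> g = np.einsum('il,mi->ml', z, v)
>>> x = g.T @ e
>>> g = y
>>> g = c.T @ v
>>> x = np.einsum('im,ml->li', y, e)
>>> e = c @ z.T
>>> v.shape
(31, 13)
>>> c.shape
(31, 31, 5, 2)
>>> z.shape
(13, 2)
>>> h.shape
(13, 31)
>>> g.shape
(2, 5, 31, 13)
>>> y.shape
(2, 31)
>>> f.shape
(31, 31)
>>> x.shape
(7, 2)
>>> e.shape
(31, 31, 5, 13)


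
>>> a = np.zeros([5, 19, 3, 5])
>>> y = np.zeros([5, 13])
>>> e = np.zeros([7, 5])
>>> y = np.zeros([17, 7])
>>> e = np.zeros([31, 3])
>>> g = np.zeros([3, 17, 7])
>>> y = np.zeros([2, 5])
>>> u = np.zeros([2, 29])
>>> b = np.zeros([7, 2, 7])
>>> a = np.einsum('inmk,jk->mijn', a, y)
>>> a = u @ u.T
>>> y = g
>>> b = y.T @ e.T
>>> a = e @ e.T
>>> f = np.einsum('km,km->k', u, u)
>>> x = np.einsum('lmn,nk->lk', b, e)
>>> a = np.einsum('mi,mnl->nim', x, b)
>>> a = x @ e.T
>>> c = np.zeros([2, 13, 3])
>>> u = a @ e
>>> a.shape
(7, 31)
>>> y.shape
(3, 17, 7)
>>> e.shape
(31, 3)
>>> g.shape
(3, 17, 7)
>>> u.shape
(7, 3)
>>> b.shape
(7, 17, 31)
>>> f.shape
(2,)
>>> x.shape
(7, 3)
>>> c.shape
(2, 13, 3)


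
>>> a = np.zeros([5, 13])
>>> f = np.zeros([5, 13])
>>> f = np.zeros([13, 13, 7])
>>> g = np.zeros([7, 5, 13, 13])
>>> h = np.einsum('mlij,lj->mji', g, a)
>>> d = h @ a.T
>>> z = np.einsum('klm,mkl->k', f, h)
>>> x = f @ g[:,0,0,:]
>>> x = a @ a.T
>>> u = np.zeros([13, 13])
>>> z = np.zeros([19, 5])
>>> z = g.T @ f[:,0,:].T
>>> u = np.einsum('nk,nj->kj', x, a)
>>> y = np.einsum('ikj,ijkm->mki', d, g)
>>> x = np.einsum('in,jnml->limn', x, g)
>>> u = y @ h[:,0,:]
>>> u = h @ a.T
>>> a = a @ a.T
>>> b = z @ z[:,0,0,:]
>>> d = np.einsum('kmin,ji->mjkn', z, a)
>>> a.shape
(5, 5)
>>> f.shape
(13, 13, 7)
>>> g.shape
(7, 5, 13, 13)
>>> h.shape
(7, 13, 13)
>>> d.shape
(13, 5, 13, 13)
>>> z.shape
(13, 13, 5, 13)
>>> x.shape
(13, 5, 13, 5)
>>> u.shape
(7, 13, 5)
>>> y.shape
(13, 13, 7)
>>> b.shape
(13, 13, 5, 13)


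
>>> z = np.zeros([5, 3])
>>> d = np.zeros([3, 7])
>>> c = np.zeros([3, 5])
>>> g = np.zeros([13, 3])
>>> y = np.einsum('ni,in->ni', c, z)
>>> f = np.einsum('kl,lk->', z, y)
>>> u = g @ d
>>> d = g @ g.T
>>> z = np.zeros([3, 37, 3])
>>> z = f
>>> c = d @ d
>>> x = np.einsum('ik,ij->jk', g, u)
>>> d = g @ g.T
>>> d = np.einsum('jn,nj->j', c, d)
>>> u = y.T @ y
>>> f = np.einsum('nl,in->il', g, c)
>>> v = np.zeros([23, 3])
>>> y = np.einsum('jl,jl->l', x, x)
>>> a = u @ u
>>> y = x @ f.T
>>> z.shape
()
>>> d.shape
(13,)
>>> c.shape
(13, 13)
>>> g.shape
(13, 3)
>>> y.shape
(7, 13)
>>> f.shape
(13, 3)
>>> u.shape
(5, 5)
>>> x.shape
(7, 3)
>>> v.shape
(23, 3)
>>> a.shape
(5, 5)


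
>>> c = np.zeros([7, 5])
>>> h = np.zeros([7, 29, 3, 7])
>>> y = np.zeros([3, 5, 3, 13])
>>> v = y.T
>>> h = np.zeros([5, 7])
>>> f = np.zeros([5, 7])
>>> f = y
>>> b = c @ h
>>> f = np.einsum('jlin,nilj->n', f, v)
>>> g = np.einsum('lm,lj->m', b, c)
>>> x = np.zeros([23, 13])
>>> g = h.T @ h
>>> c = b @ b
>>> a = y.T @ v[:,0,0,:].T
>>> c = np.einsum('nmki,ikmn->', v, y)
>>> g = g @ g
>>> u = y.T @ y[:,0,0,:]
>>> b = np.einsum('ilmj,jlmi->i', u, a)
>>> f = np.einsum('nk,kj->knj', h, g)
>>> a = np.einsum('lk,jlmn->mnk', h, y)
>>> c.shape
()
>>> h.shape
(5, 7)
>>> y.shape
(3, 5, 3, 13)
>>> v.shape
(13, 3, 5, 3)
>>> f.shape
(7, 5, 7)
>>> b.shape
(13,)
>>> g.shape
(7, 7)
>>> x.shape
(23, 13)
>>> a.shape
(3, 13, 7)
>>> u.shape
(13, 3, 5, 13)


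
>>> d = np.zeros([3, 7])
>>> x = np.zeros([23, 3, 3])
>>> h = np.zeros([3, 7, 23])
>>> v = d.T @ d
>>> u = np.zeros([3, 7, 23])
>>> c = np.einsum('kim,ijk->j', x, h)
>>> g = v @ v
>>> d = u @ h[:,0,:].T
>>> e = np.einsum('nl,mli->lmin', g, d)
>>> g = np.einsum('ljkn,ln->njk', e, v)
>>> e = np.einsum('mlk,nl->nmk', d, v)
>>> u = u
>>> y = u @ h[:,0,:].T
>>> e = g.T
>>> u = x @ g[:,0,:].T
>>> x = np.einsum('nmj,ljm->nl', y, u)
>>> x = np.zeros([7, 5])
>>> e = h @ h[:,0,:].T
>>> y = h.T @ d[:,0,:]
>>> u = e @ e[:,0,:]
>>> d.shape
(3, 7, 3)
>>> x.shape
(7, 5)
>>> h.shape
(3, 7, 23)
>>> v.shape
(7, 7)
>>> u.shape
(3, 7, 3)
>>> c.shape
(7,)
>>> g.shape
(7, 3, 3)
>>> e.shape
(3, 7, 3)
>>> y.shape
(23, 7, 3)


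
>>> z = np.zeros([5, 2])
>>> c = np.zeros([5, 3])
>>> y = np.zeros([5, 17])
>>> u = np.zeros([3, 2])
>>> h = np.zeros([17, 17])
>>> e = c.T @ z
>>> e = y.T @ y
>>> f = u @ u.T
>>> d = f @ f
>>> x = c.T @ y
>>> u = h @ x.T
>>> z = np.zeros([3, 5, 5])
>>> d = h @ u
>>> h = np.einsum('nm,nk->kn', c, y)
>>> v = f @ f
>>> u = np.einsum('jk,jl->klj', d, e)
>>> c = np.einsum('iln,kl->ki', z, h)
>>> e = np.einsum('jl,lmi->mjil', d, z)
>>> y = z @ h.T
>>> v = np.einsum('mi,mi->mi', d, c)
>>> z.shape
(3, 5, 5)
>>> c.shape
(17, 3)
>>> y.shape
(3, 5, 17)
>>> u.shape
(3, 17, 17)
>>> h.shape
(17, 5)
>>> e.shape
(5, 17, 5, 3)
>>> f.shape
(3, 3)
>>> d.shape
(17, 3)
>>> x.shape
(3, 17)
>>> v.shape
(17, 3)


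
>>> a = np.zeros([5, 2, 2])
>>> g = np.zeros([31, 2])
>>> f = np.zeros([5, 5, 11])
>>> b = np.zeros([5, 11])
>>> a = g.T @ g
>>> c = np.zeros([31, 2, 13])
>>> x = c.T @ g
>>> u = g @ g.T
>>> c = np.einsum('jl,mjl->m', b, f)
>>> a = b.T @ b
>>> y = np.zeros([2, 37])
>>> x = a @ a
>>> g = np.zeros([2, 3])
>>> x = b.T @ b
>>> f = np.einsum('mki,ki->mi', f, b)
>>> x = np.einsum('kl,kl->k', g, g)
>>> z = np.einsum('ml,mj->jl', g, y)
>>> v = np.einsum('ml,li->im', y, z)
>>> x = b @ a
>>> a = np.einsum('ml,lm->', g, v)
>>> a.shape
()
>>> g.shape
(2, 3)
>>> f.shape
(5, 11)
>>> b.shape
(5, 11)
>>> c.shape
(5,)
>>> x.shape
(5, 11)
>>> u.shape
(31, 31)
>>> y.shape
(2, 37)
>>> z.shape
(37, 3)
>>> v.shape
(3, 2)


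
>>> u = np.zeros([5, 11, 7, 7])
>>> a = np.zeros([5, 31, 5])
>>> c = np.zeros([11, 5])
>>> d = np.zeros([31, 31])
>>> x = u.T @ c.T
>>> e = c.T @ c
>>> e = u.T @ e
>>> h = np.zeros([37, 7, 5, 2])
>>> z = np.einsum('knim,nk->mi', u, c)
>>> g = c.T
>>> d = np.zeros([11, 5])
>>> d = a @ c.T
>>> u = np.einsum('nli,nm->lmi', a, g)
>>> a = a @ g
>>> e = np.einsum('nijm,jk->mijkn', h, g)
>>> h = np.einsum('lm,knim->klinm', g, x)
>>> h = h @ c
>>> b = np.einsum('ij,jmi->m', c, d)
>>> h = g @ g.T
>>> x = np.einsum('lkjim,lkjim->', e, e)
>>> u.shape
(31, 11, 5)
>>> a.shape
(5, 31, 11)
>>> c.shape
(11, 5)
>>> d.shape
(5, 31, 11)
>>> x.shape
()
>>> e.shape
(2, 7, 5, 11, 37)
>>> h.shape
(5, 5)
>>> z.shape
(7, 7)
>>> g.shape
(5, 11)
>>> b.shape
(31,)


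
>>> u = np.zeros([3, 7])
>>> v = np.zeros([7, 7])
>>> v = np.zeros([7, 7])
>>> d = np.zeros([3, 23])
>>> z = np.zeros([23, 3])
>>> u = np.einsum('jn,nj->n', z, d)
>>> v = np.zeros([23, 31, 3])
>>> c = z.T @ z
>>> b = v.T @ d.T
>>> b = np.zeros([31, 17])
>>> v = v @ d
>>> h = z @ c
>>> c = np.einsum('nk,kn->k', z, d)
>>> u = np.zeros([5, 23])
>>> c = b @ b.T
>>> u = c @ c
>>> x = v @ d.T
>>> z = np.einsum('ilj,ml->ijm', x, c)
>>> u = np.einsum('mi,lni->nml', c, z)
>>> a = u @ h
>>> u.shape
(3, 31, 23)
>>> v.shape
(23, 31, 23)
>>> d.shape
(3, 23)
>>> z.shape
(23, 3, 31)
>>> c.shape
(31, 31)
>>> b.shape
(31, 17)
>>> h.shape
(23, 3)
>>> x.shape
(23, 31, 3)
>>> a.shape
(3, 31, 3)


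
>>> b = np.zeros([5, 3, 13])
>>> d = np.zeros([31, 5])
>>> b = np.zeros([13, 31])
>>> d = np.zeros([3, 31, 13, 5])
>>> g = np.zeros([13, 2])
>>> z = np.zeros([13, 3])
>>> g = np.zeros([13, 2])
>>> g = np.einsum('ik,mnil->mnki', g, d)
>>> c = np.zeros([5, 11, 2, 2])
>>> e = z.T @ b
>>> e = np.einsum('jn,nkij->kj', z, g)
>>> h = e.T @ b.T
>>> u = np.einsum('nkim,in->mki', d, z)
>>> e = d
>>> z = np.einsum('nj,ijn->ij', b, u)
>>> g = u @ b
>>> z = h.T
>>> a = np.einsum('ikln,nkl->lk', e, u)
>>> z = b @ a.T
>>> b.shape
(13, 31)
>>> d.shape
(3, 31, 13, 5)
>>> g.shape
(5, 31, 31)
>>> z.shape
(13, 13)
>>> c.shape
(5, 11, 2, 2)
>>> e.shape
(3, 31, 13, 5)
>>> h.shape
(13, 13)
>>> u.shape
(5, 31, 13)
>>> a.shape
(13, 31)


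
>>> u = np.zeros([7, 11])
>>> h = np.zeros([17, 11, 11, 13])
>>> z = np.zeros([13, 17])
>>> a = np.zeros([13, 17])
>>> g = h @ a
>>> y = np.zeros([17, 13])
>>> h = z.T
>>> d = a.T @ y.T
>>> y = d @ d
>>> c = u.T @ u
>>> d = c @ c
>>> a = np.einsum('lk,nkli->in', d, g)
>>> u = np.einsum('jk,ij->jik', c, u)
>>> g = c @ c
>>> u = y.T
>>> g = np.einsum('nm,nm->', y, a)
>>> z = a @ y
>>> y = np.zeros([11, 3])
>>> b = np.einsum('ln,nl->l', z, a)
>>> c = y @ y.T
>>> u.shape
(17, 17)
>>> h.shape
(17, 13)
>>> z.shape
(17, 17)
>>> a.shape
(17, 17)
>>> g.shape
()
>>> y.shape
(11, 3)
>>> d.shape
(11, 11)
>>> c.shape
(11, 11)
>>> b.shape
(17,)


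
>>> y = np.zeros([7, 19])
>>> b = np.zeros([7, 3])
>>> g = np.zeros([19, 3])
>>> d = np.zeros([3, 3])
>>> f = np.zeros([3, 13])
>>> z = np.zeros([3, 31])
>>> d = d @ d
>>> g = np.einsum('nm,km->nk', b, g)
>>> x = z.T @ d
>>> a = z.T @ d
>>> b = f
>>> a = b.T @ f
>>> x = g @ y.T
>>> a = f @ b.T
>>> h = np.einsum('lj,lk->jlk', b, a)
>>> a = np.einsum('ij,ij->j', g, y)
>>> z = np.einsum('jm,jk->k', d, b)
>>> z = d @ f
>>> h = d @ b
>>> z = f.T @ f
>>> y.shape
(7, 19)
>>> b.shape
(3, 13)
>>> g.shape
(7, 19)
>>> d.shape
(3, 3)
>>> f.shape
(3, 13)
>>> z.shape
(13, 13)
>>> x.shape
(7, 7)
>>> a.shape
(19,)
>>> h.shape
(3, 13)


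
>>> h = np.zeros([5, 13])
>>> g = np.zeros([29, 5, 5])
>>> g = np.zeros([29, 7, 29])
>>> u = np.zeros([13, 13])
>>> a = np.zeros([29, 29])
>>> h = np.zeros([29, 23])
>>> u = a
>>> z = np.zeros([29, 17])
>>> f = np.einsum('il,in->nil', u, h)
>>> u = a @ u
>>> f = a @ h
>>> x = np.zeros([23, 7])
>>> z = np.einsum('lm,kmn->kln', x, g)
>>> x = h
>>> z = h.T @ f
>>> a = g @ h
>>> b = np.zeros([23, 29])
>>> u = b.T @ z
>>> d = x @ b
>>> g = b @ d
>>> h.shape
(29, 23)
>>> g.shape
(23, 29)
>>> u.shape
(29, 23)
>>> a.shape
(29, 7, 23)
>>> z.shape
(23, 23)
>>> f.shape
(29, 23)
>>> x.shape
(29, 23)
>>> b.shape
(23, 29)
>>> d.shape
(29, 29)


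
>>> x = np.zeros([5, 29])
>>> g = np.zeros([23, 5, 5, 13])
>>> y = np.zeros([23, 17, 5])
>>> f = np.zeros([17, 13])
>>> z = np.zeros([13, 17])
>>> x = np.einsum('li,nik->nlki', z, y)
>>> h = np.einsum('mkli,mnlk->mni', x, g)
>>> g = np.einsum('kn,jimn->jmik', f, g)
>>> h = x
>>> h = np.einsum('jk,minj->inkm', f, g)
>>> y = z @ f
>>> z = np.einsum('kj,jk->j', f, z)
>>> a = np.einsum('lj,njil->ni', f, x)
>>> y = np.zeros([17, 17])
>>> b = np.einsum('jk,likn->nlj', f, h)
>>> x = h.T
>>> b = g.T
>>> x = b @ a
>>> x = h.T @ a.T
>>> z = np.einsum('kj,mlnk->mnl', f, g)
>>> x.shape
(23, 13, 5, 23)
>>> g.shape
(23, 5, 5, 17)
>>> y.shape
(17, 17)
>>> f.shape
(17, 13)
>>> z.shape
(23, 5, 5)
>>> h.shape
(5, 5, 13, 23)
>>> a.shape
(23, 5)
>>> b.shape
(17, 5, 5, 23)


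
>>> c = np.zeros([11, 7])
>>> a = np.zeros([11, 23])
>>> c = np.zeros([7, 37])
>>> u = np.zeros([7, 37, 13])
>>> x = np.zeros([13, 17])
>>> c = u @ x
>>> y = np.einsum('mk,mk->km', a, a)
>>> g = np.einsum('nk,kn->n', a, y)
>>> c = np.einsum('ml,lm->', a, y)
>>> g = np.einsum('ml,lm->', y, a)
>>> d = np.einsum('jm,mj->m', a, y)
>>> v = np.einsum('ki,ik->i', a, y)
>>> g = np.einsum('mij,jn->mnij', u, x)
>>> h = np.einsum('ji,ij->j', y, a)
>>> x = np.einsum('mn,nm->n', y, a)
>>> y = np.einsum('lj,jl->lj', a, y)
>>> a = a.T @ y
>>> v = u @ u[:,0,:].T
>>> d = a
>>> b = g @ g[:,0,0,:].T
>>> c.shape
()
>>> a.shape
(23, 23)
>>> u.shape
(7, 37, 13)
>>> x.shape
(11,)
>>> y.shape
(11, 23)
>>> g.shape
(7, 17, 37, 13)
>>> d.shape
(23, 23)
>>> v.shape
(7, 37, 7)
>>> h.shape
(23,)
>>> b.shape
(7, 17, 37, 7)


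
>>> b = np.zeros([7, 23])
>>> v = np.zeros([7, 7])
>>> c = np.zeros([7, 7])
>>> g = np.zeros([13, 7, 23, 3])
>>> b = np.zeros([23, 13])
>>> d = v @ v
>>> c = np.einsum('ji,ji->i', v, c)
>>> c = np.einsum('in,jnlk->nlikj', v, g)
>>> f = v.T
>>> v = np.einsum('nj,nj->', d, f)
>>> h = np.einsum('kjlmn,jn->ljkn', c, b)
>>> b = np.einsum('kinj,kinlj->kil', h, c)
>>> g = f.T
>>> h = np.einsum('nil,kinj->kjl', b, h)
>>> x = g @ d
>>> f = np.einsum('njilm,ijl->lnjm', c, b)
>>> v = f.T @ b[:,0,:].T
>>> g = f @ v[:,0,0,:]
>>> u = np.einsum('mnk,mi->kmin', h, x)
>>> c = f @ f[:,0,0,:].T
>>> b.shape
(7, 23, 3)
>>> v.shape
(13, 23, 7, 7)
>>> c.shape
(3, 7, 23, 3)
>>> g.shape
(3, 7, 23, 7)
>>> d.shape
(7, 7)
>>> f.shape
(3, 7, 23, 13)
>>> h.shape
(7, 13, 3)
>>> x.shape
(7, 7)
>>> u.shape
(3, 7, 7, 13)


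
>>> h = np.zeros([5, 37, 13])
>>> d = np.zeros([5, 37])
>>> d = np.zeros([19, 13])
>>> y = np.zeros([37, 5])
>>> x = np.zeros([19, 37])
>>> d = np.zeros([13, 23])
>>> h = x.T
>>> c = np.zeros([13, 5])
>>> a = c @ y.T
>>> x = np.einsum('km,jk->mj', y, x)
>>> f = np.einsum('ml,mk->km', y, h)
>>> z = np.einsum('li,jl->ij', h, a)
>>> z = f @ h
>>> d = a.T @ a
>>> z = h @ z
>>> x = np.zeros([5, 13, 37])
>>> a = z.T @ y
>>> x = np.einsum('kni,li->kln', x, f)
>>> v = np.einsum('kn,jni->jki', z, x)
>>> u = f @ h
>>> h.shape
(37, 19)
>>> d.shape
(37, 37)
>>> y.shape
(37, 5)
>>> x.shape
(5, 19, 13)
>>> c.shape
(13, 5)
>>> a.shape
(19, 5)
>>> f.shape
(19, 37)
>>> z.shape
(37, 19)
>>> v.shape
(5, 37, 13)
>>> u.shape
(19, 19)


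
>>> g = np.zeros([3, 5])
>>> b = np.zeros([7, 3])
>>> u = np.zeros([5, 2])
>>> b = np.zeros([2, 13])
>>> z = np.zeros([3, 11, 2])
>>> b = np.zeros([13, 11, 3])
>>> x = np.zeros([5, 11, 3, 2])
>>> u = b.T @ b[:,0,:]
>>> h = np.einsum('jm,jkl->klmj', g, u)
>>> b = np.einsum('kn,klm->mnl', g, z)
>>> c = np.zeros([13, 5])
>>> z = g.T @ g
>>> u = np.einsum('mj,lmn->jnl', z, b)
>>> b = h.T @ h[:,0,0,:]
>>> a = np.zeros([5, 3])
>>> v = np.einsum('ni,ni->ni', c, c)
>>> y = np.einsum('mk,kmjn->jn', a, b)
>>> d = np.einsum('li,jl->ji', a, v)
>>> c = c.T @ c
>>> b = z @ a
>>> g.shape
(3, 5)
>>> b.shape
(5, 3)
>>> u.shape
(5, 11, 2)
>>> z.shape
(5, 5)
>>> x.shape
(5, 11, 3, 2)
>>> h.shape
(11, 3, 5, 3)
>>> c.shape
(5, 5)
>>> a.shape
(5, 3)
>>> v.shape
(13, 5)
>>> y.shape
(3, 3)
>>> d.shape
(13, 3)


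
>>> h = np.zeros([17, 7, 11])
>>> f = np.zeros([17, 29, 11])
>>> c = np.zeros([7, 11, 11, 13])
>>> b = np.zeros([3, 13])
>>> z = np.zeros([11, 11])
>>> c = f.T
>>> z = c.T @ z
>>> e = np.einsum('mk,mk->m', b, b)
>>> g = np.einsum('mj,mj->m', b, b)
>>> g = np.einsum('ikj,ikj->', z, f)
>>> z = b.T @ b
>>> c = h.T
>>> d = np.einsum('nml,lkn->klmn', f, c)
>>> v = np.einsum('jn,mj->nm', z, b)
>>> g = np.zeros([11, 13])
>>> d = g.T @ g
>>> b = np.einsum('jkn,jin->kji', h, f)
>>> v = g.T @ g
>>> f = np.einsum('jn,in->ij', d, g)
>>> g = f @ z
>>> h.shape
(17, 7, 11)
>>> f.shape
(11, 13)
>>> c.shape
(11, 7, 17)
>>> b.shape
(7, 17, 29)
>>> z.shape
(13, 13)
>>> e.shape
(3,)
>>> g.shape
(11, 13)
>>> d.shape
(13, 13)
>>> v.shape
(13, 13)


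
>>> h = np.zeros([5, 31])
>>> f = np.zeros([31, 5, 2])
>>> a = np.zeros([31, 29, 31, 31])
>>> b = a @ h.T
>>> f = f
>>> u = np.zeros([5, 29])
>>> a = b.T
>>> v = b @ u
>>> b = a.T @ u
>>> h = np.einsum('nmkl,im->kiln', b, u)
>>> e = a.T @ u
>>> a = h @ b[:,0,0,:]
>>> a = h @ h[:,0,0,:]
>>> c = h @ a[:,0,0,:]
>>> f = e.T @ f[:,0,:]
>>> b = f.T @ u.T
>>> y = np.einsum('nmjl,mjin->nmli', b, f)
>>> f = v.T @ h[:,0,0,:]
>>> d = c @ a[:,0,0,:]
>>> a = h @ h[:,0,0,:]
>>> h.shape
(31, 5, 29, 31)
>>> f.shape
(29, 31, 29, 31)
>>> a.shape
(31, 5, 29, 31)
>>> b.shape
(2, 29, 31, 5)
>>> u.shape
(5, 29)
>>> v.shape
(31, 29, 31, 29)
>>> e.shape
(31, 29, 31, 29)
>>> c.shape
(31, 5, 29, 31)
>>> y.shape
(2, 29, 5, 29)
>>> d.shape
(31, 5, 29, 31)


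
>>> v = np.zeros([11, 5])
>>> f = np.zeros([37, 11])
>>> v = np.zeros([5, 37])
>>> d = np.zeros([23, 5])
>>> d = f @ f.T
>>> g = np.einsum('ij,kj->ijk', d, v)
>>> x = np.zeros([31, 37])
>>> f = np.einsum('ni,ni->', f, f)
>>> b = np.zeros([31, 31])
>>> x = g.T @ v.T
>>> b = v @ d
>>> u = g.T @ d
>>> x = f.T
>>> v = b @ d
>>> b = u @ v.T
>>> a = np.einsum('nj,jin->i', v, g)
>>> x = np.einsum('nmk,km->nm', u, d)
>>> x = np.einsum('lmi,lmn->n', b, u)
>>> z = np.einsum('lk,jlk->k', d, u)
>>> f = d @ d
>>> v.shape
(5, 37)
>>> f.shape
(37, 37)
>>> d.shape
(37, 37)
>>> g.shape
(37, 37, 5)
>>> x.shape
(37,)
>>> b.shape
(5, 37, 5)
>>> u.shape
(5, 37, 37)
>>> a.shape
(37,)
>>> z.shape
(37,)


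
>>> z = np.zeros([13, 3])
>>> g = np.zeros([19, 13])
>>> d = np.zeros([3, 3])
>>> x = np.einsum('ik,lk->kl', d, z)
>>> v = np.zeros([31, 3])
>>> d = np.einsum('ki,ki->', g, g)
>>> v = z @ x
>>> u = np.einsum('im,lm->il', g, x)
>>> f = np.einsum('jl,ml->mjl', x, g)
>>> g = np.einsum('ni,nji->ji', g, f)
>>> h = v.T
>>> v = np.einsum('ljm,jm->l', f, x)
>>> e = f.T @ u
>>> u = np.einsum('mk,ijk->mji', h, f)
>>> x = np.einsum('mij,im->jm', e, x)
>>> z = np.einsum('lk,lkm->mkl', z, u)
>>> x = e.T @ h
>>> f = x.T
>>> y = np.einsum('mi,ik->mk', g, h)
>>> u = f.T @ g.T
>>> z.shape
(19, 3, 13)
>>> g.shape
(3, 13)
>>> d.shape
()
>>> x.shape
(3, 3, 13)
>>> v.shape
(19,)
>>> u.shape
(3, 3, 3)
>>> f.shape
(13, 3, 3)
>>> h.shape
(13, 13)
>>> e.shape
(13, 3, 3)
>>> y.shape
(3, 13)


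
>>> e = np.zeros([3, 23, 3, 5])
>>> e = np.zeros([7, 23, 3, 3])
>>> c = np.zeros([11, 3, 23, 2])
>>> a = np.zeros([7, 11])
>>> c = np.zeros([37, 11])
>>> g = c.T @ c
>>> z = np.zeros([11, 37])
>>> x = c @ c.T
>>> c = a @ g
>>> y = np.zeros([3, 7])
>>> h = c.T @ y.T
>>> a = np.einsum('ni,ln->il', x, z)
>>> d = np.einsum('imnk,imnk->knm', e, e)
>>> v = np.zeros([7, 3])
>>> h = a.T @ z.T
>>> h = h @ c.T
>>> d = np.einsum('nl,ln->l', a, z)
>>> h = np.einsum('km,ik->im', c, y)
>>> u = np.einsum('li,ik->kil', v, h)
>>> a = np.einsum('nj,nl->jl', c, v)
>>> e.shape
(7, 23, 3, 3)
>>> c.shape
(7, 11)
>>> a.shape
(11, 3)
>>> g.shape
(11, 11)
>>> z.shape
(11, 37)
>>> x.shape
(37, 37)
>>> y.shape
(3, 7)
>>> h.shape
(3, 11)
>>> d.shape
(11,)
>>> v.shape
(7, 3)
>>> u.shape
(11, 3, 7)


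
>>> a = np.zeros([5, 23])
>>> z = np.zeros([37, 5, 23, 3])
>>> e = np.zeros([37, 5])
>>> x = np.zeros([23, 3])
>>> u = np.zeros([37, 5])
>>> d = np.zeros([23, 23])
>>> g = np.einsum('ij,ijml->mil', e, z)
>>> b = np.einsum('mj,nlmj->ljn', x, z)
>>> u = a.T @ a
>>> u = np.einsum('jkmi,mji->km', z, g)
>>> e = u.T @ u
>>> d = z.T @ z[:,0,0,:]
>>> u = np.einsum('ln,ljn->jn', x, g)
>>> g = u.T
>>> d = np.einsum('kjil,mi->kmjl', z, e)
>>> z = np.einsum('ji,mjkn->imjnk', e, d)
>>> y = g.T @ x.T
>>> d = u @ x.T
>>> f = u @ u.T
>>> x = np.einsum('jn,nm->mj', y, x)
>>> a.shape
(5, 23)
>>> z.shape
(23, 37, 23, 3, 5)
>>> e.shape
(23, 23)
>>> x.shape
(3, 37)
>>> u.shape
(37, 3)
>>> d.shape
(37, 23)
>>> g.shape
(3, 37)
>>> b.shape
(5, 3, 37)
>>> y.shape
(37, 23)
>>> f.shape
(37, 37)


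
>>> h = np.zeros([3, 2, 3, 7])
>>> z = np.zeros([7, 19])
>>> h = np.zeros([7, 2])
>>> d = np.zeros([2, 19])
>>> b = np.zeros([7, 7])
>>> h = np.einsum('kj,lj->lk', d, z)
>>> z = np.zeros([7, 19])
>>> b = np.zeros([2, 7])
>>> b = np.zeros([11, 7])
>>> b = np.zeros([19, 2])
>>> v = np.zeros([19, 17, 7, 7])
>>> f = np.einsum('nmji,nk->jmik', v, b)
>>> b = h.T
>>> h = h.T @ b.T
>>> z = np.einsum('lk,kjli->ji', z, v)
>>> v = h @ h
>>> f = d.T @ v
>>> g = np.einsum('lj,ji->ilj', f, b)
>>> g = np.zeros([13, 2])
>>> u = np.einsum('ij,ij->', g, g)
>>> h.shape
(2, 2)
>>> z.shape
(17, 7)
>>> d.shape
(2, 19)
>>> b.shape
(2, 7)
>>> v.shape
(2, 2)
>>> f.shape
(19, 2)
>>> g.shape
(13, 2)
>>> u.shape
()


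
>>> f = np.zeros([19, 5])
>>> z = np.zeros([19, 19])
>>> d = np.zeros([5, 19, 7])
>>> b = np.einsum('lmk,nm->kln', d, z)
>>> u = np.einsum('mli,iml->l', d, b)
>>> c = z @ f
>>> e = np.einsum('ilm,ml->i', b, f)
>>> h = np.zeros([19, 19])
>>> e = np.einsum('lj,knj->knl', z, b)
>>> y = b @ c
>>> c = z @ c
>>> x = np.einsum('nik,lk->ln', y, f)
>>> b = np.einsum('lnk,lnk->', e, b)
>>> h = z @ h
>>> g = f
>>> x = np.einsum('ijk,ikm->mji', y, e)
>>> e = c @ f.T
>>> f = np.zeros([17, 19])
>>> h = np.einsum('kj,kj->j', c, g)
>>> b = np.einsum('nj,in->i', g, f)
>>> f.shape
(17, 19)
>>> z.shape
(19, 19)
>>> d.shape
(5, 19, 7)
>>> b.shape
(17,)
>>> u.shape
(19,)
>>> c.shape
(19, 5)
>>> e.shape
(19, 19)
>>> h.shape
(5,)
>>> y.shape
(7, 5, 5)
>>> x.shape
(19, 5, 7)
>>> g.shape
(19, 5)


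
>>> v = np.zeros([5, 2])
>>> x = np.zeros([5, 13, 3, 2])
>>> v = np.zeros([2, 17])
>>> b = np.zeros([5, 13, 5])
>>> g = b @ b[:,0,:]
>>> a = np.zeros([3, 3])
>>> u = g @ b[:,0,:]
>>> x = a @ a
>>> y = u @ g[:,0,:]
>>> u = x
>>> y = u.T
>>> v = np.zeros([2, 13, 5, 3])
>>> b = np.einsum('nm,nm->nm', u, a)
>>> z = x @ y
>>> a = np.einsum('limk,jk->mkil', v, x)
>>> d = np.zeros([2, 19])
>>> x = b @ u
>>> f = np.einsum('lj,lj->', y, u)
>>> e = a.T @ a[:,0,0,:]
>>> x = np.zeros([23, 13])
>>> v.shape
(2, 13, 5, 3)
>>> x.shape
(23, 13)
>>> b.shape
(3, 3)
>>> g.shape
(5, 13, 5)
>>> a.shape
(5, 3, 13, 2)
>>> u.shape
(3, 3)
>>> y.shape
(3, 3)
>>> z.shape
(3, 3)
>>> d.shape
(2, 19)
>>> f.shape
()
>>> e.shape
(2, 13, 3, 2)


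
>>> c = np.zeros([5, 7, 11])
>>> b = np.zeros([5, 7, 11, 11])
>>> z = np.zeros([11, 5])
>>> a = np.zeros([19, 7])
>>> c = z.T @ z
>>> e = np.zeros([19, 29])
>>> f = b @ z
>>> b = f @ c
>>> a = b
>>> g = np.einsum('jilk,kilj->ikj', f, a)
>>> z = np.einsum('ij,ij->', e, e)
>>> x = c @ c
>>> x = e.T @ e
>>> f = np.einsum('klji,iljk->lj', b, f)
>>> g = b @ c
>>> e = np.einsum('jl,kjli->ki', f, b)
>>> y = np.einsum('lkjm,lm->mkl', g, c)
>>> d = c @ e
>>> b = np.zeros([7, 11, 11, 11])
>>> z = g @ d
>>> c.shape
(5, 5)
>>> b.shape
(7, 11, 11, 11)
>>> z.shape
(5, 7, 11, 5)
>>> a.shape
(5, 7, 11, 5)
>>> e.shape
(5, 5)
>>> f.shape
(7, 11)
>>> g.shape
(5, 7, 11, 5)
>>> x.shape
(29, 29)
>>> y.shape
(5, 7, 5)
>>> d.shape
(5, 5)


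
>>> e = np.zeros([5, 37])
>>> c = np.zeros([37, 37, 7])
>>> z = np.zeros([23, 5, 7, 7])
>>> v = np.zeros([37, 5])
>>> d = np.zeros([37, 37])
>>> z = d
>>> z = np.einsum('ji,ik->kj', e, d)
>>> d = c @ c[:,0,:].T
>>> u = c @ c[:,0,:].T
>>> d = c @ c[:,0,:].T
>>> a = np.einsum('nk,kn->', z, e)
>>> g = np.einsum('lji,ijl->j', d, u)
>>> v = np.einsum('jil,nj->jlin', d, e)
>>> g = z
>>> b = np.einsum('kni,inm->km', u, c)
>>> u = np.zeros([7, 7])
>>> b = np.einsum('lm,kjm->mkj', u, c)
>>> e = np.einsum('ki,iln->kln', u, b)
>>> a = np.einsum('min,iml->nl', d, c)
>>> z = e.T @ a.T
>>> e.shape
(7, 37, 37)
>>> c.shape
(37, 37, 7)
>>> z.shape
(37, 37, 37)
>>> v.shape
(37, 37, 37, 5)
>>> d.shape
(37, 37, 37)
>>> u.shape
(7, 7)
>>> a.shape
(37, 7)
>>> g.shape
(37, 5)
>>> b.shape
(7, 37, 37)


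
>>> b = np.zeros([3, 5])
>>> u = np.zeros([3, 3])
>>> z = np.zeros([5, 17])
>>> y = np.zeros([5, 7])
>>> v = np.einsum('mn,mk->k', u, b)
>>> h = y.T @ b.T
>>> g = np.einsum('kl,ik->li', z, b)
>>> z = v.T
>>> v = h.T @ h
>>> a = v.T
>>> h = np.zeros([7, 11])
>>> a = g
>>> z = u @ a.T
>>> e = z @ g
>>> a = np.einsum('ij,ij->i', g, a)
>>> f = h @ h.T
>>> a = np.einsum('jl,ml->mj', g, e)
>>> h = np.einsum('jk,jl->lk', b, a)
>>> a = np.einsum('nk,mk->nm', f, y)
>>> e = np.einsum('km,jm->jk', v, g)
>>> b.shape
(3, 5)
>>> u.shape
(3, 3)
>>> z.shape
(3, 17)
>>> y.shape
(5, 7)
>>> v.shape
(3, 3)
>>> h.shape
(17, 5)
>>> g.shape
(17, 3)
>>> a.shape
(7, 5)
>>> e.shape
(17, 3)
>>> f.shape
(7, 7)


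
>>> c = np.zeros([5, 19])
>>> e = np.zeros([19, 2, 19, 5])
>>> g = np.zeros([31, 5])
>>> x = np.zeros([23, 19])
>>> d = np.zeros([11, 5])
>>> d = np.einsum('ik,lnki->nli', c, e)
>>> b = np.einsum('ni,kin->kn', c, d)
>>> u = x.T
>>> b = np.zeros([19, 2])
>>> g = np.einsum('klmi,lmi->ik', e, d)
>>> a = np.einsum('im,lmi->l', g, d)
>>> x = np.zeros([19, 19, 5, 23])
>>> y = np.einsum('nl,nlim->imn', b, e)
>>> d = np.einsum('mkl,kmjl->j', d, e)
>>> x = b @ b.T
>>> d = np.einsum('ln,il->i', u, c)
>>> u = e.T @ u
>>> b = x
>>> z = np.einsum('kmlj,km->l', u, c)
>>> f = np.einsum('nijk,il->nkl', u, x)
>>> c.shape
(5, 19)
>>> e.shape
(19, 2, 19, 5)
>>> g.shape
(5, 19)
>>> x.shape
(19, 19)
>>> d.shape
(5,)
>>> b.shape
(19, 19)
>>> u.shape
(5, 19, 2, 23)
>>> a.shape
(2,)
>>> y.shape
(19, 5, 19)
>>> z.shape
(2,)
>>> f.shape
(5, 23, 19)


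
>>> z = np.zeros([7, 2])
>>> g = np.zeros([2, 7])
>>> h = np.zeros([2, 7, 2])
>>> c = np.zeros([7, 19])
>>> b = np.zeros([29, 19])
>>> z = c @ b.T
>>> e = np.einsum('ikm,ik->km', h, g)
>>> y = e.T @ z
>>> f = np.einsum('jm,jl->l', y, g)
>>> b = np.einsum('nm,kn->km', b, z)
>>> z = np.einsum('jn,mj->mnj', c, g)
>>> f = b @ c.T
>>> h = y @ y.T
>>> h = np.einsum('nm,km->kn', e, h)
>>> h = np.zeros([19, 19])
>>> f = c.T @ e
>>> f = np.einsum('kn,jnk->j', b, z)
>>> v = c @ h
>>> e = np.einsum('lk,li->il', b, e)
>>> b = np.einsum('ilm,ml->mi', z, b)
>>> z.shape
(2, 19, 7)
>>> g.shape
(2, 7)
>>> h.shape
(19, 19)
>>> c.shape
(7, 19)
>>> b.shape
(7, 2)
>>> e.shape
(2, 7)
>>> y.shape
(2, 29)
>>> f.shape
(2,)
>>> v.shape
(7, 19)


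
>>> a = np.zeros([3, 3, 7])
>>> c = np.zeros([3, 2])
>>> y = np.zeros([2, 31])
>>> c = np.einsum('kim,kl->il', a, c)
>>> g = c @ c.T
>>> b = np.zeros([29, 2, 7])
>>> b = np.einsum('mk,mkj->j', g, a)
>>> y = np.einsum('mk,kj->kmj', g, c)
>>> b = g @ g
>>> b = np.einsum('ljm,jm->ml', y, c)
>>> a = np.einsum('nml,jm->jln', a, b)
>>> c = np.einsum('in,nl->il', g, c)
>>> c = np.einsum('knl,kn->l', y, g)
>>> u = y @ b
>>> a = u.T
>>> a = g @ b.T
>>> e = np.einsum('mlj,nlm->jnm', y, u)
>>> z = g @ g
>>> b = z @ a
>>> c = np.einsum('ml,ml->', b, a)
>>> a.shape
(3, 2)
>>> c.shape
()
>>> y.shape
(3, 3, 2)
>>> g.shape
(3, 3)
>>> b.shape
(3, 2)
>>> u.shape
(3, 3, 3)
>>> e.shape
(2, 3, 3)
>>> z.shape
(3, 3)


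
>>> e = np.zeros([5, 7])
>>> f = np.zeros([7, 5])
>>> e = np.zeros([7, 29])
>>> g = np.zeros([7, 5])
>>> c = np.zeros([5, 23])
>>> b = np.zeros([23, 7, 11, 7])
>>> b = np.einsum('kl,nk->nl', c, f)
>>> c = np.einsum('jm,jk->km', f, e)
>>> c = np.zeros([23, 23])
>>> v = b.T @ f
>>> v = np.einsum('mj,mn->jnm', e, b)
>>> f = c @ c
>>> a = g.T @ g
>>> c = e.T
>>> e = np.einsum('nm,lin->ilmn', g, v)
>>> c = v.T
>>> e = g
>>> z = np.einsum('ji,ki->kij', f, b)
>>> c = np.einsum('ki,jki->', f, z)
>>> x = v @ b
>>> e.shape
(7, 5)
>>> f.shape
(23, 23)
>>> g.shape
(7, 5)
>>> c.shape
()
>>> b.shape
(7, 23)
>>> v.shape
(29, 23, 7)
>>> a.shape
(5, 5)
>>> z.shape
(7, 23, 23)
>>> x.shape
(29, 23, 23)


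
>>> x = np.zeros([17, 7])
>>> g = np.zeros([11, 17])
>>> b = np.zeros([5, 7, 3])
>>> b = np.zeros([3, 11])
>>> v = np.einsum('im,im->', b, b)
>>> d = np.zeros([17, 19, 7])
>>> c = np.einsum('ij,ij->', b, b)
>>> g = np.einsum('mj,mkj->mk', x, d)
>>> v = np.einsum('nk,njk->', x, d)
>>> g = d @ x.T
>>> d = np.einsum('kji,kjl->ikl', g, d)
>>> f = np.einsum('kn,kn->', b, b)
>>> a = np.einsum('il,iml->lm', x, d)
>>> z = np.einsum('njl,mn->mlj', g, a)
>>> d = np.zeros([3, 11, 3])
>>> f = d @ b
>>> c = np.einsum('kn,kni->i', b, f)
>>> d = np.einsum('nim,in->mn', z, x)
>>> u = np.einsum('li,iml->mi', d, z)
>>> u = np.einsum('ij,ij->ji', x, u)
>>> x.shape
(17, 7)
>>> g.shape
(17, 19, 17)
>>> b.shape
(3, 11)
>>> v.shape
()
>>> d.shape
(19, 7)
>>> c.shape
(11,)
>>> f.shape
(3, 11, 11)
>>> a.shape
(7, 17)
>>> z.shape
(7, 17, 19)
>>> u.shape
(7, 17)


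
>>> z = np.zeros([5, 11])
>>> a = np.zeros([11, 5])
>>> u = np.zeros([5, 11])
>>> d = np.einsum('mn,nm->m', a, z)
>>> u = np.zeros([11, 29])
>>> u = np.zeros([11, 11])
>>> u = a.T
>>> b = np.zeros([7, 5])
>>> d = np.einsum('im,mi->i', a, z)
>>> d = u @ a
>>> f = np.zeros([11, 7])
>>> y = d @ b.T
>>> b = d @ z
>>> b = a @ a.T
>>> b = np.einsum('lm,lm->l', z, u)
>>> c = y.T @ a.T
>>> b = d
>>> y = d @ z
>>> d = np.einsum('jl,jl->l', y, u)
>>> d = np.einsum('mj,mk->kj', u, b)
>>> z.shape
(5, 11)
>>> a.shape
(11, 5)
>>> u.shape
(5, 11)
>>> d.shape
(5, 11)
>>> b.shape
(5, 5)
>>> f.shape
(11, 7)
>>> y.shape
(5, 11)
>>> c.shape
(7, 11)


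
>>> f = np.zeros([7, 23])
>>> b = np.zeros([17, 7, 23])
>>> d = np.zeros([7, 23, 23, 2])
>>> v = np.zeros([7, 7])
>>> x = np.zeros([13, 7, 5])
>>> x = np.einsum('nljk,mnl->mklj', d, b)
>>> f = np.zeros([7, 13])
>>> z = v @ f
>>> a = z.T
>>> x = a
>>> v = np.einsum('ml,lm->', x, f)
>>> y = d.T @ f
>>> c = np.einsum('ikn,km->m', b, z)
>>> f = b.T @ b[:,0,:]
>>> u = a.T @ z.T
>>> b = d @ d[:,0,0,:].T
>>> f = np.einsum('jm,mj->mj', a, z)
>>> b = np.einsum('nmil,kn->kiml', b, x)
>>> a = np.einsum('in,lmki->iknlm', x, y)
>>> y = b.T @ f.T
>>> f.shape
(7, 13)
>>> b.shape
(13, 23, 23, 7)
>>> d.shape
(7, 23, 23, 2)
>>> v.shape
()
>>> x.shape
(13, 7)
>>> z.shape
(7, 13)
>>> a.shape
(13, 23, 7, 2, 23)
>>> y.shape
(7, 23, 23, 7)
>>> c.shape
(13,)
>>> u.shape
(7, 7)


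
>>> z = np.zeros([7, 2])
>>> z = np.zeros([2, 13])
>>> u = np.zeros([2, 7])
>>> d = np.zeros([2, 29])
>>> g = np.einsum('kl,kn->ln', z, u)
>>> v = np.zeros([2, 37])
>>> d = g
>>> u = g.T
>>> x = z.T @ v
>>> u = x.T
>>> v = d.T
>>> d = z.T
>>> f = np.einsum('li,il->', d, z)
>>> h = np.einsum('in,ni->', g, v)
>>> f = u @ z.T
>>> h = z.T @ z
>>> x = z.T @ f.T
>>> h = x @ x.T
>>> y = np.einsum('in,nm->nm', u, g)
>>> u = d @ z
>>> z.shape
(2, 13)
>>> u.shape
(13, 13)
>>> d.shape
(13, 2)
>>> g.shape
(13, 7)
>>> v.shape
(7, 13)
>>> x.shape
(13, 37)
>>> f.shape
(37, 2)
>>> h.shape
(13, 13)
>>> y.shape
(13, 7)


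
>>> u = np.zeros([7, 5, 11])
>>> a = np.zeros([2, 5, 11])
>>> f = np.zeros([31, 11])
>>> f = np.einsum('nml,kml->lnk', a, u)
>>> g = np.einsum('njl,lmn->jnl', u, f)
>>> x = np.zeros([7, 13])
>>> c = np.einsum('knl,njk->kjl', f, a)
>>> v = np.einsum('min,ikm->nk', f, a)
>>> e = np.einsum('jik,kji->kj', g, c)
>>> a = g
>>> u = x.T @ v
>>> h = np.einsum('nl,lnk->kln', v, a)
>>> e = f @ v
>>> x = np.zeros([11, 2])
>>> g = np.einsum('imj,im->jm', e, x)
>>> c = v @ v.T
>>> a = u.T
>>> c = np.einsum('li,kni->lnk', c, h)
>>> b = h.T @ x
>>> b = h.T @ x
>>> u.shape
(13, 5)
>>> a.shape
(5, 13)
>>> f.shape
(11, 2, 7)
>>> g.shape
(5, 2)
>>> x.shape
(11, 2)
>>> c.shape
(7, 5, 11)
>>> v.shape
(7, 5)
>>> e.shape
(11, 2, 5)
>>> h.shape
(11, 5, 7)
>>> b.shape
(7, 5, 2)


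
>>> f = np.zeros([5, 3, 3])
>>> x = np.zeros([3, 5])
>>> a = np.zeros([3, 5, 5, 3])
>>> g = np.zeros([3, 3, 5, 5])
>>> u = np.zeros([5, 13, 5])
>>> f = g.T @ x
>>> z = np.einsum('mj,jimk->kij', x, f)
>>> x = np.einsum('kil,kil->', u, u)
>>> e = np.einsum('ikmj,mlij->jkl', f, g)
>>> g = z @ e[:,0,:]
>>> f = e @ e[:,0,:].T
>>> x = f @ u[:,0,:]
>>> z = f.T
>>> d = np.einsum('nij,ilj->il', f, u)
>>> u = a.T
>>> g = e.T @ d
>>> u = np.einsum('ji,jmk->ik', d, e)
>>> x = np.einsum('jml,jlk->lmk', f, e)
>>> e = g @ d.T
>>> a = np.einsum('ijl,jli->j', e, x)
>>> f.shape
(5, 5, 5)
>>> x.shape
(5, 5, 3)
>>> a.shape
(5,)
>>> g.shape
(3, 5, 13)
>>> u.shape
(13, 3)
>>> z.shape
(5, 5, 5)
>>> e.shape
(3, 5, 5)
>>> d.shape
(5, 13)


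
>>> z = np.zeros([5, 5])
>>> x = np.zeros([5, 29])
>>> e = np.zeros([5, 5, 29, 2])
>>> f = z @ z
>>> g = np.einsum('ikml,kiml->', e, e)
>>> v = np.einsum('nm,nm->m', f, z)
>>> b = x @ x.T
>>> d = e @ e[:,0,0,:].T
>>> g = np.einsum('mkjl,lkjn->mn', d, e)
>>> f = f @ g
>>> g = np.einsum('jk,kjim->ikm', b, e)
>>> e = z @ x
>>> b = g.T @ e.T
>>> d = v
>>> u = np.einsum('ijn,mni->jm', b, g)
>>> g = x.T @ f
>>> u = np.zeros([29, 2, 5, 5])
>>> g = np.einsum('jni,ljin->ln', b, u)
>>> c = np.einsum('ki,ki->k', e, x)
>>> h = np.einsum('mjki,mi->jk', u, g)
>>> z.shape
(5, 5)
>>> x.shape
(5, 29)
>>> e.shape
(5, 29)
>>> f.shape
(5, 2)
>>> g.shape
(29, 5)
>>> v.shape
(5,)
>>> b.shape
(2, 5, 5)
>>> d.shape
(5,)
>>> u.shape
(29, 2, 5, 5)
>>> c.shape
(5,)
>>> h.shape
(2, 5)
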